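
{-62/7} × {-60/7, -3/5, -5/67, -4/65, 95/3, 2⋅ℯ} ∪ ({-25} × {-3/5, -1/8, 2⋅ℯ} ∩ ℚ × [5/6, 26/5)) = {-62/7} × {-60/7, -3/5, -5/67, -4/65, 95/3, 2⋅ℯ}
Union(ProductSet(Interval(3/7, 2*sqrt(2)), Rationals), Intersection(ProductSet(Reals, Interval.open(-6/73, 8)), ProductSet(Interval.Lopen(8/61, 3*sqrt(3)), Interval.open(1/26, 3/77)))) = Union(ProductSet(Interval.Lopen(8/61, 3*sqrt(3)), Interval.open(1/26, 3/77)), ProductSet(Interval(3/7, 2*sqrt(2)), Rationals))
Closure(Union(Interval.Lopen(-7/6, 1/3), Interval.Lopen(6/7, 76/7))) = Union(Interval(-7/6, 1/3), Interval(6/7, 76/7))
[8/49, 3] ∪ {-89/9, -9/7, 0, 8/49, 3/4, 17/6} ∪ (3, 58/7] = {-89/9, -9/7, 0} ∪ [8/49, 58/7]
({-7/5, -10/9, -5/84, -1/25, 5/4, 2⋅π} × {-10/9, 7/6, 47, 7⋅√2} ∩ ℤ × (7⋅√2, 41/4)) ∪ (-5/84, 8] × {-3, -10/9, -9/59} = (-5/84, 8] × {-3, -10/9, -9/59}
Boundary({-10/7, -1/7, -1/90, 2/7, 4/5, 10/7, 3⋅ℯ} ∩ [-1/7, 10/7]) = {-1/7, -1/90, 2/7, 4/5, 10/7}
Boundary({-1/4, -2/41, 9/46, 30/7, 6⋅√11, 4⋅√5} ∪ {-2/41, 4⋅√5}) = {-1/4, -2/41, 9/46, 30/7, 6⋅√11, 4⋅√5}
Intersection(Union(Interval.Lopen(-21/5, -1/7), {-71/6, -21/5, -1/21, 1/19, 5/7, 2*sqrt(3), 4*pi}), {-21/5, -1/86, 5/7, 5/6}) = {-21/5, 5/7}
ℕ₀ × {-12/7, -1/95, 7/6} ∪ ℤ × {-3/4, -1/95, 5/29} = (ℤ × {-3/4, -1/95, 5/29}) ∪ (ℕ₀ × {-12/7, -1/95, 7/6})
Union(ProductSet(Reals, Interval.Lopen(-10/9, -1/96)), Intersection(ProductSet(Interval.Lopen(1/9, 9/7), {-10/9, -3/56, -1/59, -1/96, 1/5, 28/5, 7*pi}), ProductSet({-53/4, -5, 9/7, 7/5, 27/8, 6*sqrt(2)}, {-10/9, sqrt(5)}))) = Union(ProductSet({9/7}, {-10/9}), ProductSet(Reals, Interval.Lopen(-10/9, -1/96)))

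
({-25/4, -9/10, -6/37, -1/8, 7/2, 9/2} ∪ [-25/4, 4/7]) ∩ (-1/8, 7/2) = (-1/8, 4/7]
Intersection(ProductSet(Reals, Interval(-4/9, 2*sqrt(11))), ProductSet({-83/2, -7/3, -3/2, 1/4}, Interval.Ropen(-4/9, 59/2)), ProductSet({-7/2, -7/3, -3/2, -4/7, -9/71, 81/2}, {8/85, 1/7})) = ProductSet({-7/3, -3/2}, {8/85, 1/7})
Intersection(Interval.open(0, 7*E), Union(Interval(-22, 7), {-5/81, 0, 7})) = Interval.Lopen(0, 7)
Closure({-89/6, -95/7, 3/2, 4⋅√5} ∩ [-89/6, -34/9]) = {-89/6, -95/7}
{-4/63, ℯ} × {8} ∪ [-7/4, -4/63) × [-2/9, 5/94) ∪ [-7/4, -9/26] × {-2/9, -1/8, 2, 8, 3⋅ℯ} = ({-4/63, ℯ} × {8}) ∪ ([-7/4, -4/63) × [-2/9, 5/94)) ∪ ([-7/4, -9/26] × {-2/9, -1/8, 2, 8, 3⋅ℯ})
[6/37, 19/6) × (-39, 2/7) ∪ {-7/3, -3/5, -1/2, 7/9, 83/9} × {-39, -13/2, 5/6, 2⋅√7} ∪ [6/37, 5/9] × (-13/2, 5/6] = ([6/37, 5/9] × (-13/2, 5/6]) ∪ ([6/37, 19/6) × (-39, 2/7)) ∪ ({-7/3, -3/5, -1/2, 7/9, 83/9} × {-39, -13/2, 5/6, 2⋅√7})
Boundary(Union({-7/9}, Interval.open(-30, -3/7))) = {-30, -3/7}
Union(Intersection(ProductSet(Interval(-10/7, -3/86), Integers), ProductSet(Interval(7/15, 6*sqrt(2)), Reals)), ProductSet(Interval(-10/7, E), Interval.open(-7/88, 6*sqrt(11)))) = ProductSet(Interval(-10/7, E), Interval.open(-7/88, 6*sqrt(11)))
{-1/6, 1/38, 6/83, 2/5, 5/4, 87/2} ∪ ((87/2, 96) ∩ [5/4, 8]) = {-1/6, 1/38, 6/83, 2/5, 5/4, 87/2}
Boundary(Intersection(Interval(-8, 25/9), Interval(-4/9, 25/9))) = {-4/9, 25/9}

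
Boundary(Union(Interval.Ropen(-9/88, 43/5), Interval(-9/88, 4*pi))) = {-9/88, 4*pi}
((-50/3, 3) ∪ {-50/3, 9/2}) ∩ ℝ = [-50/3, 3) ∪ {9/2}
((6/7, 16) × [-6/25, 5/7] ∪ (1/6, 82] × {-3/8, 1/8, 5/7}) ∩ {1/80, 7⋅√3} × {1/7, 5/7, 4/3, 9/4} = {7⋅√3} × {1/7, 5/7}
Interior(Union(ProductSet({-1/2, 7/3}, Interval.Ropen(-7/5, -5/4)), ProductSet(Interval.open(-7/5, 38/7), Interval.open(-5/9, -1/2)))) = ProductSet(Interval.open(-7/5, 38/7), Interval.open(-5/9, -1/2))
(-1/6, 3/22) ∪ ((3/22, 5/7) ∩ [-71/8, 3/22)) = (-1/6, 3/22)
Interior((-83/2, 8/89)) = (-83/2, 8/89)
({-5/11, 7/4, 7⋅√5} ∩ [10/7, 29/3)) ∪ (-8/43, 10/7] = (-8/43, 10/7] ∪ {7/4}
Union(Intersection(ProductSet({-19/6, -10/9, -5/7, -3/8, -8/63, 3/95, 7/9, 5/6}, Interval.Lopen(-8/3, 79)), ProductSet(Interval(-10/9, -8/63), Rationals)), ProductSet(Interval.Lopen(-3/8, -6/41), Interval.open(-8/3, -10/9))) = Union(ProductSet({-10/9, -5/7, -3/8, -8/63}, Intersection(Interval.Lopen(-8/3, 79), Rationals)), ProductSet(Interval.Lopen(-3/8, -6/41), Interval.open(-8/3, -10/9)))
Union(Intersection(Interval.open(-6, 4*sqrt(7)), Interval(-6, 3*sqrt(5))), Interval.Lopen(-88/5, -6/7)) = Interval.Lopen(-88/5, 3*sqrt(5))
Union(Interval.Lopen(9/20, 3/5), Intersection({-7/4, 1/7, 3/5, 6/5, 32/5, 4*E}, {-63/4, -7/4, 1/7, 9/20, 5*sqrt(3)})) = Union({-7/4, 1/7}, Interval.Lopen(9/20, 3/5))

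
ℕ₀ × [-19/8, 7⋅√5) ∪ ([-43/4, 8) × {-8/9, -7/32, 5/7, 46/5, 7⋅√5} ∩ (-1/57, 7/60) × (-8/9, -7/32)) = ℕ₀ × [-19/8, 7⋅√5)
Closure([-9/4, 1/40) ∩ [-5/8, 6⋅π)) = [-5/8, 1/40]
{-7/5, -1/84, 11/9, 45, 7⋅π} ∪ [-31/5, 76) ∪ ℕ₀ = [-31/5, 76] ∪ ℕ₀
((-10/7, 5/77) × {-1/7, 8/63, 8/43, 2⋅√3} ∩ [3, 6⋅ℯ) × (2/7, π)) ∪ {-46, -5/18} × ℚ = {-46, -5/18} × ℚ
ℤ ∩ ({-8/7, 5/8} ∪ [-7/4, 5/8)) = {-1, 0}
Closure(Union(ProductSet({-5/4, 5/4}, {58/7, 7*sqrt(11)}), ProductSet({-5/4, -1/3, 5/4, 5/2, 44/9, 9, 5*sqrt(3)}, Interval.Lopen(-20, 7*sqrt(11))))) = ProductSet({-5/4, -1/3, 5/4, 5/2, 44/9, 9, 5*sqrt(3)}, Interval(-20, 7*sqrt(11)))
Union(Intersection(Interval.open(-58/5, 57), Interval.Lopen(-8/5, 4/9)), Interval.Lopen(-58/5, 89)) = Interval.Lopen(-58/5, 89)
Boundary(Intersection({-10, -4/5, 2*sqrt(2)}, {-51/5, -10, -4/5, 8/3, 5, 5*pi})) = {-10, -4/5}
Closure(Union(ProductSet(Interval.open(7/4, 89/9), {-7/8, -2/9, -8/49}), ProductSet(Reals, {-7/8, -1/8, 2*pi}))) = Union(ProductSet(Interval(7/4, 89/9), {-7/8, -2/9, -8/49}), ProductSet(Reals, {-7/8, -1/8, 2*pi}))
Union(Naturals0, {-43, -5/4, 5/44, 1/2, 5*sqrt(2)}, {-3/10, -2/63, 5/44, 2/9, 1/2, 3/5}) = Union({-43, -5/4, -3/10, -2/63, 5/44, 2/9, 1/2, 3/5, 5*sqrt(2)}, Naturals0)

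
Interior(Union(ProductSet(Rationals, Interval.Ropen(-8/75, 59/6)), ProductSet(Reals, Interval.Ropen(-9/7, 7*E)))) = ProductSet(Reals, Interval.open(-9/7, 7*E))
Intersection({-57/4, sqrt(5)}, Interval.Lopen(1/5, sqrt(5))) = {sqrt(5)}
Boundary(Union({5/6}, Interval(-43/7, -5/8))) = {-43/7, -5/8, 5/6}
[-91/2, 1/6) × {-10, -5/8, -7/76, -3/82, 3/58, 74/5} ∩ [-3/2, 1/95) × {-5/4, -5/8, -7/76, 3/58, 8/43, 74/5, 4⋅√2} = [-3/2, 1/95) × {-5/8, -7/76, 3/58, 74/5}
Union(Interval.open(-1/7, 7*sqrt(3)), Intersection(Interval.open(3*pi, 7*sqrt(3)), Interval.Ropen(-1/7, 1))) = Interval.open(-1/7, 7*sqrt(3))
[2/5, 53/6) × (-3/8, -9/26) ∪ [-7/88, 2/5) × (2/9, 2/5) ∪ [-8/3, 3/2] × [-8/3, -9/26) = ([-8/3, 3/2] × [-8/3, -9/26)) ∪ ([-7/88, 2/5) × (2/9, 2/5)) ∪ ([2/5, 53/6) × (-3/8, -9/26))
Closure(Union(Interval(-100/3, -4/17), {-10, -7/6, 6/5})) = Union({6/5}, Interval(-100/3, -4/17))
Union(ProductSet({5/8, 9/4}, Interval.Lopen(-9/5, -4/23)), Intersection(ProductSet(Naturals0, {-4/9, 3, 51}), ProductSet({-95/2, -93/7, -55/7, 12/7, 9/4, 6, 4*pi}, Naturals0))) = Union(ProductSet({6}, {3, 51}), ProductSet({5/8, 9/4}, Interval.Lopen(-9/5, -4/23)))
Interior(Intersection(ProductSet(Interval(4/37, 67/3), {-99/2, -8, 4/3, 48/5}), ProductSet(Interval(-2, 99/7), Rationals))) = EmptySet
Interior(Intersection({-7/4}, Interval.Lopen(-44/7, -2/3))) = EmptySet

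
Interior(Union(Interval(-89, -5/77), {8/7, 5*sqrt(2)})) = Interval.open(-89, -5/77)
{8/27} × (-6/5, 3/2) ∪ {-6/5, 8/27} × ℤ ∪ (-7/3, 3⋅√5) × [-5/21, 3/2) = ({-6/5, 8/27} × ℤ) ∪ ({8/27} × (-6/5, 3/2)) ∪ ((-7/3, 3⋅√5) × [-5/21, 3/2))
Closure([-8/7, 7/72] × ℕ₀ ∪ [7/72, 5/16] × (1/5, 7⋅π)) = ([-8/7, 7/72] × ℕ₀) ∪ ([7/72, 5/16] × [1/5, 7⋅π])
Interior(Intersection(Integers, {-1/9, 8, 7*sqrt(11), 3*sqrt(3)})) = EmptySet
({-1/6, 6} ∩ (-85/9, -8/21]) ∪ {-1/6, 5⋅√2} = {-1/6, 5⋅√2}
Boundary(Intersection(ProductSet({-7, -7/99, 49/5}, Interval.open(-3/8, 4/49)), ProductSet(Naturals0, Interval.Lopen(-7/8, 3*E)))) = EmptySet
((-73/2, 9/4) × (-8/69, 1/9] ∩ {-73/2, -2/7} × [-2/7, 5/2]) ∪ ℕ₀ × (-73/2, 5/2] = (ℕ₀ × (-73/2, 5/2]) ∪ ({-2/7} × (-8/69, 1/9])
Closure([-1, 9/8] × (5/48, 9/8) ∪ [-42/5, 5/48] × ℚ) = ([-42/5, -1] × ℝ) ∪ ([-1, 9/8] × [5/48, 9/8]) ∪ ([-42/5, 5/48] × (ℚ ∪ (-∞, 5/48] ∪ [9/8, ∞)))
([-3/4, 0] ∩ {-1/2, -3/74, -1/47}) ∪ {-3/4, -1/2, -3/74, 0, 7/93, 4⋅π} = {-3/4, -1/2, -3/74, -1/47, 0, 7/93, 4⋅π}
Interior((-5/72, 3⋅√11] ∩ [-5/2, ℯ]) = (-5/72, ℯ)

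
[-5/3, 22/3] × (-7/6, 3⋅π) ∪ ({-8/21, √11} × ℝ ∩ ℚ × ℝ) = ({-8/21} × ℝ) ∪ ([-5/3, 22/3] × (-7/6, 3⋅π))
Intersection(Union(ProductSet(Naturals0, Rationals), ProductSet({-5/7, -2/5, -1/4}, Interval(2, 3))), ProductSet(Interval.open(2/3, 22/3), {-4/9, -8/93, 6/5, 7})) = ProductSet(Range(1, 8, 1), {-4/9, -8/93, 6/5, 7})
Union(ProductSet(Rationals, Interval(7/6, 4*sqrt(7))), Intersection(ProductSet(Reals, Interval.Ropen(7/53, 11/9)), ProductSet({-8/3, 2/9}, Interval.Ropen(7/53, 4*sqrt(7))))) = Union(ProductSet({-8/3, 2/9}, Interval.Ropen(7/53, 11/9)), ProductSet(Rationals, Interval(7/6, 4*sqrt(7))))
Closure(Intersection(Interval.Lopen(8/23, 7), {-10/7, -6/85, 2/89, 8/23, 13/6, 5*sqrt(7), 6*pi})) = {13/6}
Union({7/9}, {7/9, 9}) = {7/9, 9}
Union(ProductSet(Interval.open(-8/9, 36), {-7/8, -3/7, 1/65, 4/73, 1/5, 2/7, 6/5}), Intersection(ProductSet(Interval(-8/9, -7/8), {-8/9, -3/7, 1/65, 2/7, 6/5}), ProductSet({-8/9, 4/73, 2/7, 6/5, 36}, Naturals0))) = ProductSet(Interval.open(-8/9, 36), {-7/8, -3/7, 1/65, 4/73, 1/5, 2/7, 6/5})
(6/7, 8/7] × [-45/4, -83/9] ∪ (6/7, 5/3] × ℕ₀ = ((6/7, 5/3] × ℕ₀) ∪ ((6/7, 8/7] × [-45/4, -83/9])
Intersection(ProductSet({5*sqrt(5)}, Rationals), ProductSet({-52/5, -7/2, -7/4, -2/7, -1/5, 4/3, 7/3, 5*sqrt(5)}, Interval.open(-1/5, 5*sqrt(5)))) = ProductSet({5*sqrt(5)}, Intersection(Interval.open(-1/5, 5*sqrt(5)), Rationals))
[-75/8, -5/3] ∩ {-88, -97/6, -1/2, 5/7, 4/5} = ∅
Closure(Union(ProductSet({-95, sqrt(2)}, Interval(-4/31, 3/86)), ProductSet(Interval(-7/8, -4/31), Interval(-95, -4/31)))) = Union(ProductSet({-95, sqrt(2)}, Interval(-4/31, 3/86)), ProductSet(Interval(-7/8, -4/31), Interval(-95, -4/31)))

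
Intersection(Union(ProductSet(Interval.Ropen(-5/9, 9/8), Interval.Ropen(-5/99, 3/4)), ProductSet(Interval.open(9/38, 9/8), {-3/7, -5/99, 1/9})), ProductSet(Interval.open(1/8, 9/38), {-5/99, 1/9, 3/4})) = ProductSet(Interval.open(1/8, 9/38), {-5/99, 1/9})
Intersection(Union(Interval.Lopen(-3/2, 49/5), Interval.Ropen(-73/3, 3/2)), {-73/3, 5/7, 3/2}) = {-73/3, 5/7, 3/2}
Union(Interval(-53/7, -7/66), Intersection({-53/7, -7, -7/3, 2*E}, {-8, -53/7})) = Interval(-53/7, -7/66)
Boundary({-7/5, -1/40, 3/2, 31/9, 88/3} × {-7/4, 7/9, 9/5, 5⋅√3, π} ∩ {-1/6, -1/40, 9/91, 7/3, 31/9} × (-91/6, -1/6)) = {-1/40, 31/9} × {-7/4}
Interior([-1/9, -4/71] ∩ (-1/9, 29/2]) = (-1/9, -4/71)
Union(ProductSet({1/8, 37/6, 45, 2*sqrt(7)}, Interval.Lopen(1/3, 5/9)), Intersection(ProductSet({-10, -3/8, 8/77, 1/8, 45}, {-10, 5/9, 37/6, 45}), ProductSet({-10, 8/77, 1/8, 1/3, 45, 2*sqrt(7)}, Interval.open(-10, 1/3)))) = ProductSet({1/8, 37/6, 45, 2*sqrt(7)}, Interval.Lopen(1/3, 5/9))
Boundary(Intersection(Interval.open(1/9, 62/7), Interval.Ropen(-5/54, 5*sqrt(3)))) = {1/9, 5*sqrt(3)}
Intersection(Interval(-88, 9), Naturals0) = Range(0, 10, 1)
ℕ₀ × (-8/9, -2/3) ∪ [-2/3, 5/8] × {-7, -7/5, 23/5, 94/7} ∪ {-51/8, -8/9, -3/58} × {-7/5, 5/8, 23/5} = (ℕ₀ × (-8/9, -2/3)) ∪ ({-51/8, -8/9, -3/58} × {-7/5, 5/8, 23/5}) ∪ ([-2/3, 5/8] × {-7, -7/5, 23/5, 94/7})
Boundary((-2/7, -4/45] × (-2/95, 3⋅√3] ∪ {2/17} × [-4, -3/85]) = ({2/17} × [-4, -3/85]) ∪ ({-2/7, -4/45} × [-2/95, 3⋅√3]) ∪ ([-2/7, -4/45] × {-2/95, 3⋅√3})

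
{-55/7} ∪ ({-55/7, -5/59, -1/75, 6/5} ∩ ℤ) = {-55/7}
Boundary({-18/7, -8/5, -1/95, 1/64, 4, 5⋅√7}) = {-18/7, -8/5, -1/95, 1/64, 4, 5⋅√7}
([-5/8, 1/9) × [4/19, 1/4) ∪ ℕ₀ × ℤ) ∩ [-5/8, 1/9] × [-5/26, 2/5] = ({0} × {0}) ∪ ([-5/8, 1/9) × [4/19, 1/4))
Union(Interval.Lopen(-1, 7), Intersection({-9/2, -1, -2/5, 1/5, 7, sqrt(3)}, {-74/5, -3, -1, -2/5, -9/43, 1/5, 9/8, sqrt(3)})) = Interval(-1, 7)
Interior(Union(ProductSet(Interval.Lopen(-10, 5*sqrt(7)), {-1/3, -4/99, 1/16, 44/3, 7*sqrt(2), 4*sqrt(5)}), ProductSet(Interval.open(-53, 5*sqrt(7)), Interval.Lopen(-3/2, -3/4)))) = ProductSet(Interval.open(-53, 5*sqrt(7)), Interval.open(-3/2, -3/4))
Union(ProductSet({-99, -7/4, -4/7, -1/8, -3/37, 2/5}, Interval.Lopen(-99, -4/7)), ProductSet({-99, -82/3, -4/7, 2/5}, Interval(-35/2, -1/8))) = Union(ProductSet({-99, -82/3, -4/7, 2/5}, Interval(-35/2, -1/8)), ProductSet({-99, -7/4, -4/7, -1/8, -3/37, 2/5}, Interval.Lopen(-99, -4/7)))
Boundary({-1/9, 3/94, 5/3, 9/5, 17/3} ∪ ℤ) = ℤ ∪ {-1/9, 3/94, 5/3, 9/5, 17/3}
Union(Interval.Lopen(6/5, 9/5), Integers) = Union(Integers, Interval.Lopen(6/5, 9/5))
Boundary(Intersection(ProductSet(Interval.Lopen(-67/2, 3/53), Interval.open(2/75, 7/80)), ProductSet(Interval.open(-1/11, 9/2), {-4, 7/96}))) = ProductSet(Interval(-1/11, 3/53), {7/96})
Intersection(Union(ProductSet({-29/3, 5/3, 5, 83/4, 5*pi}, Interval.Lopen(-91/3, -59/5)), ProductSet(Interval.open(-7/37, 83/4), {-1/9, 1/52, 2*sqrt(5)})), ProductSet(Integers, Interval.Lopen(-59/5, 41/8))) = ProductSet(Range(0, 21, 1), {-1/9, 1/52, 2*sqrt(5)})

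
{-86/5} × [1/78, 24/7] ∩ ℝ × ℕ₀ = {-86/5} × {1, 2, 3}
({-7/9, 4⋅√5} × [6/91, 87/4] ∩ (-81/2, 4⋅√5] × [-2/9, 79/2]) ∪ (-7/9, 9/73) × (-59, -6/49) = ((-7/9, 9/73) × (-59, -6/49)) ∪ ({-7/9, 4⋅√5} × [6/91, 87/4])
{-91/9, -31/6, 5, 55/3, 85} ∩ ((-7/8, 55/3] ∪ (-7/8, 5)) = {5, 55/3}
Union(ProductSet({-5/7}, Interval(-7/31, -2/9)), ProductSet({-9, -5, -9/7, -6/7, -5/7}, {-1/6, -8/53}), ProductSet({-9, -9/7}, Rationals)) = Union(ProductSet({-5/7}, Interval(-7/31, -2/9)), ProductSet({-9, -9/7}, Rationals), ProductSet({-9, -5, -9/7, -6/7, -5/7}, {-1/6, -8/53}))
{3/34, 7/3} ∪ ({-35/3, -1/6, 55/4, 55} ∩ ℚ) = {-35/3, -1/6, 3/34, 7/3, 55/4, 55}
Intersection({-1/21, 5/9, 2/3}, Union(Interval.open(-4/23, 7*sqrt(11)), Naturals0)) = {-1/21, 5/9, 2/3}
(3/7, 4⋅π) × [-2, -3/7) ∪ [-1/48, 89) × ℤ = ([-1/48, 89) × ℤ) ∪ ((3/7, 4⋅π) × [-2, -3/7))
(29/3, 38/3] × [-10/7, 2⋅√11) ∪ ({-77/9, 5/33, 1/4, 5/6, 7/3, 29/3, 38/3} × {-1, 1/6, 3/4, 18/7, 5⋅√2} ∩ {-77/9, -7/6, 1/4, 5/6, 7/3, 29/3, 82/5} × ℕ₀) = (29/3, 38/3] × [-10/7, 2⋅√11)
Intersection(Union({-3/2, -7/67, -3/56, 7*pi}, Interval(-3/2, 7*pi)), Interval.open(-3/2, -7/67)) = Interval.open(-3/2, -7/67)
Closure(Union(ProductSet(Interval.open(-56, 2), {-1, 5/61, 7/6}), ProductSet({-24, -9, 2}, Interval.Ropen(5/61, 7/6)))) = Union(ProductSet({-24, -9, 2}, Interval(5/61, 7/6)), ProductSet(Interval(-56, 2), {-1, 5/61, 7/6}))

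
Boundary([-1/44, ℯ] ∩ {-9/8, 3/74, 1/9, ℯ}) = {3/74, 1/9, ℯ}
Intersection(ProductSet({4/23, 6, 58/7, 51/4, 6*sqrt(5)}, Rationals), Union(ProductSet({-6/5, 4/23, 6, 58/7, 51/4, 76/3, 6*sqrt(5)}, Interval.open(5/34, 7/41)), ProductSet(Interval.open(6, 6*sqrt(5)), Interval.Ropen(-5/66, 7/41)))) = Union(ProductSet({58/7, 51/4}, Intersection(Interval.Ropen(-5/66, 7/41), Rationals)), ProductSet({4/23, 6, 58/7, 51/4, 6*sqrt(5)}, Intersection(Interval.open(5/34, 7/41), Rationals)))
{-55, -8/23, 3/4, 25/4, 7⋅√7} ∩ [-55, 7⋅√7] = {-55, -8/23, 3/4, 25/4, 7⋅√7}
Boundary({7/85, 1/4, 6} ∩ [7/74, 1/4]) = {1/4}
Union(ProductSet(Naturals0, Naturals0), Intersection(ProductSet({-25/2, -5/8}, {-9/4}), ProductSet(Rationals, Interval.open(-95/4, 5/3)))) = Union(ProductSet({-25/2, -5/8}, {-9/4}), ProductSet(Naturals0, Naturals0))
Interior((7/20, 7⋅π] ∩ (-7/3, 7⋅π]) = (7/20, 7⋅π)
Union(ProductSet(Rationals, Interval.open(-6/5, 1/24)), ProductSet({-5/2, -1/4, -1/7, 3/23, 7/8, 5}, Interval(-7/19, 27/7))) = Union(ProductSet({-5/2, -1/4, -1/7, 3/23, 7/8, 5}, Interval(-7/19, 27/7)), ProductSet(Rationals, Interval.open(-6/5, 1/24)))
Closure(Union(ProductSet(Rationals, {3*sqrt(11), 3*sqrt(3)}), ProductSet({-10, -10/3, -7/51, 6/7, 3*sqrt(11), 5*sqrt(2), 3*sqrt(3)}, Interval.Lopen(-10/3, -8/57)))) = Union(ProductSet({-10, -10/3, -7/51, 6/7, 3*sqrt(11), 5*sqrt(2), 3*sqrt(3)}, Interval(-10/3, -8/57)), ProductSet(Reals, {3*sqrt(11), 3*sqrt(3)}))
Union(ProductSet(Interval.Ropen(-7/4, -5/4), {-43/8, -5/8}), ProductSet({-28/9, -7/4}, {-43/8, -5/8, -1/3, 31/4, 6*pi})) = Union(ProductSet({-28/9, -7/4}, {-43/8, -5/8, -1/3, 31/4, 6*pi}), ProductSet(Interval.Ropen(-7/4, -5/4), {-43/8, -5/8}))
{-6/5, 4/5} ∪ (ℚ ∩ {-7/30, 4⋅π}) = {-6/5, -7/30, 4/5}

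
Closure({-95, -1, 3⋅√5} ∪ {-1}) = {-95, -1, 3⋅√5}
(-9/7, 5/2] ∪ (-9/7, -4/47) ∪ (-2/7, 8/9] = (-9/7, 5/2]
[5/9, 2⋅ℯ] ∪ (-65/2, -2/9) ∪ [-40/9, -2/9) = (-65/2, -2/9) ∪ [5/9, 2⋅ℯ]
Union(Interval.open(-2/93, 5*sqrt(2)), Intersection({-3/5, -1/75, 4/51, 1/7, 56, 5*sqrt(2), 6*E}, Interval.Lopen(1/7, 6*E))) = Union({6*E}, Interval.Lopen(-2/93, 5*sqrt(2)))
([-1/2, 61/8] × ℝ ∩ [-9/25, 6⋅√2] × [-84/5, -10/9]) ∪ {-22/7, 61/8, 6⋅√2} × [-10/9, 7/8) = ([-9/25, 61/8] × [-84/5, -10/9]) ∪ ({-22/7, 61/8, 6⋅√2} × [-10/9, 7/8))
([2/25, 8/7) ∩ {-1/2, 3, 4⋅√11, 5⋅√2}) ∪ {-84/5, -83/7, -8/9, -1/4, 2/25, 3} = {-84/5, -83/7, -8/9, -1/4, 2/25, 3}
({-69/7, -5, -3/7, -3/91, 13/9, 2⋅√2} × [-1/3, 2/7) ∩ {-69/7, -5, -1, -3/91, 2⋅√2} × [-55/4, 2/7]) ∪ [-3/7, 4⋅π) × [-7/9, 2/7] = ([-3/7, 4⋅π) × [-7/9, 2/7]) ∪ ({-69/7, -5, -3/91, 2⋅√2} × [-1/3, 2/7))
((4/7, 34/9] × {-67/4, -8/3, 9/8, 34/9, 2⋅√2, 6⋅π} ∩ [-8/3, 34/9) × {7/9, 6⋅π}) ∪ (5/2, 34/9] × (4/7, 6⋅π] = ((4/7, 34/9) × {6⋅π}) ∪ ((5/2, 34/9] × (4/7, 6⋅π])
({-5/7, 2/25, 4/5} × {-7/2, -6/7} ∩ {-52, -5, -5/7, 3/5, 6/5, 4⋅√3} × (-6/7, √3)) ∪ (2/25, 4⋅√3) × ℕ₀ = (2/25, 4⋅√3) × ℕ₀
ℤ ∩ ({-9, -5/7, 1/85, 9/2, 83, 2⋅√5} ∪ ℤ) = ℤ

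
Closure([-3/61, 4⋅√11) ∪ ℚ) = ℚ ∪ (-∞, ∞)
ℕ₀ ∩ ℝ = ℕ₀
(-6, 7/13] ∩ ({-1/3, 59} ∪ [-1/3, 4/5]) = [-1/3, 7/13]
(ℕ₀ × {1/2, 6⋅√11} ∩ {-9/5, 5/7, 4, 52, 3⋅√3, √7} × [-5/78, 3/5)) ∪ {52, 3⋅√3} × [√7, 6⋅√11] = ({4, 52} × {1/2}) ∪ ({52, 3⋅√3} × [√7, 6⋅√11])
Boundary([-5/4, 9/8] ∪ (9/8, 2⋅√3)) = {-5/4, 2⋅√3}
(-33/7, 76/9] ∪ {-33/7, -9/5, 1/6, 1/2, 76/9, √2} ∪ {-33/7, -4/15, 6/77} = [-33/7, 76/9]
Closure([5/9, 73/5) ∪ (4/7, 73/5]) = [5/9, 73/5]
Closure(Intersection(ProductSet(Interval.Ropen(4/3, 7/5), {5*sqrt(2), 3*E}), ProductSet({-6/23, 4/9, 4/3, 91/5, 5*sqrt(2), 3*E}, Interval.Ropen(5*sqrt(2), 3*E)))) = ProductSet({4/3}, {5*sqrt(2)})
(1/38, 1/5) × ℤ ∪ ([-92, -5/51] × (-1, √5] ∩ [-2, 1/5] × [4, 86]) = (1/38, 1/5) × ℤ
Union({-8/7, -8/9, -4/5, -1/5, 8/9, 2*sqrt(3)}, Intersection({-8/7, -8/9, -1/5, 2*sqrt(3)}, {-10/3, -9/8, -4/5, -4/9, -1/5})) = {-8/7, -8/9, -4/5, -1/5, 8/9, 2*sqrt(3)}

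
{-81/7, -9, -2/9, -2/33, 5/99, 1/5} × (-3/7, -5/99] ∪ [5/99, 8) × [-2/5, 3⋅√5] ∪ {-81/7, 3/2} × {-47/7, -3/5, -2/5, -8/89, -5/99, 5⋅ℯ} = ({-81/7, 3/2} × {-47/7, -3/5, -2/5, -8/89, -5/99, 5⋅ℯ}) ∪ ({-81/7, -9, -2/9, -2/33, 5/99, 1/5} × (-3/7, -5/99]) ∪ ([5/99, 8) × [-2/5, 3⋅√5])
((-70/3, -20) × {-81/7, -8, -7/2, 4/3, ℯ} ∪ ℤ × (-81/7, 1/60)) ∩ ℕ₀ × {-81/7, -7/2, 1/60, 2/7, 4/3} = ℕ₀ × {-7/2}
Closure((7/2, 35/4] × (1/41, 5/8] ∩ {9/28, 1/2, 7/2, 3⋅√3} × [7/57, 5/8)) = {3⋅√3} × [7/57, 5/8]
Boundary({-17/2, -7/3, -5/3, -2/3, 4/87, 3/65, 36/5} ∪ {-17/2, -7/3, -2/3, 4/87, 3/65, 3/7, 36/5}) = {-17/2, -7/3, -5/3, -2/3, 4/87, 3/65, 3/7, 36/5}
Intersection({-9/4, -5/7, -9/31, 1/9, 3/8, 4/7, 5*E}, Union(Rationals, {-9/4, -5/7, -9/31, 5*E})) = {-9/4, -5/7, -9/31, 1/9, 3/8, 4/7, 5*E}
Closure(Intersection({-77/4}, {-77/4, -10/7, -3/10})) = {-77/4}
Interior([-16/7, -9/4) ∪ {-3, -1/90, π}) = (-16/7, -9/4)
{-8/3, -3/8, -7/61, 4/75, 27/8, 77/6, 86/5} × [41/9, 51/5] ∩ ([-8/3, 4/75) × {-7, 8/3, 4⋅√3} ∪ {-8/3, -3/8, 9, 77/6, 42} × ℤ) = ({-8/3, -3/8, 77/6} × {5, 6, …, 10}) ∪ ({-8/3, -3/8, -7/61} × {4⋅√3})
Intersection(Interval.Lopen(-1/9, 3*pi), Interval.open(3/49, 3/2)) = Interval.open(3/49, 3/2)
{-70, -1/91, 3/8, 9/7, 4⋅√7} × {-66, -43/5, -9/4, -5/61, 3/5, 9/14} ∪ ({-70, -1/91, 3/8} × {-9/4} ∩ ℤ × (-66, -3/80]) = {-70, -1/91, 3/8, 9/7, 4⋅√7} × {-66, -43/5, -9/4, -5/61, 3/5, 9/14}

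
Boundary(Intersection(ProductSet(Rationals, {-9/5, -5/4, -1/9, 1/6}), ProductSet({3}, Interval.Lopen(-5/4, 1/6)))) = ProductSet({3}, {-1/9, 1/6})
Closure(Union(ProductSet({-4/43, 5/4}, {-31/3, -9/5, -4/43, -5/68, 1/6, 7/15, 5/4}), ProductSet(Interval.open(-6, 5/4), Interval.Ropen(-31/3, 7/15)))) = Union(ProductSet({-6, 5/4}, Interval(-31/3, 7/15)), ProductSet({-4/43, 5/4}, {-31/3, -9/5, -4/43, -5/68, 1/6, 7/15, 5/4}), ProductSet(Interval(-6, 5/4), {-31/3, 7/15}), ProductSet(Interval.open(-6, 5/4), Interval.Ropen(-31/3, 7/15)))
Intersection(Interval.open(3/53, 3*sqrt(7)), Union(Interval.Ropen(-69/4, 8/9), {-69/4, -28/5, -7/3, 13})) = Interval.open(3/53, 8/9)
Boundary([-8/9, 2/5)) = {-8/9, 2/5}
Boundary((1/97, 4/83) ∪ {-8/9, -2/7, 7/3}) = {-8/9, -2/7, 1/97, 4/83, 7/3}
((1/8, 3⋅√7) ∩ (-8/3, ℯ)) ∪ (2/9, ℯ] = (1/8, ℯ]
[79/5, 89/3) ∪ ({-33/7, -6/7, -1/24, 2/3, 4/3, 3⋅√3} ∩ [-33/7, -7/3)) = {-33/7} ∪ [79/5, 89/3)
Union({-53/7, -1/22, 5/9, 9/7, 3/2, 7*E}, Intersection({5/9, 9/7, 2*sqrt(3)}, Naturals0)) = {-53/7, -1/22, 5/9, 9/7, 3/2, 7*E}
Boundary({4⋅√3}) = {4⋅√3}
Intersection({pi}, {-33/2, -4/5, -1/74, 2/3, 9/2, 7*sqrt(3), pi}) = {pi}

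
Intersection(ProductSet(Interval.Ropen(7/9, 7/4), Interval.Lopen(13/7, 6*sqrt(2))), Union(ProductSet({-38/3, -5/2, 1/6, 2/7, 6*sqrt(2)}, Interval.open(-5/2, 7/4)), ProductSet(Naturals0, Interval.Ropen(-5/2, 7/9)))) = EmptySet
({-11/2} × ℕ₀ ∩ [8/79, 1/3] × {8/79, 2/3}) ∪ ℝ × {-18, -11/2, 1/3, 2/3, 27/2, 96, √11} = ℝ × {-18, -11/2, 1/3, 2/3, 27/2, 96, √11}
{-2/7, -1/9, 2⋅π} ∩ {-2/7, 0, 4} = {-2/7}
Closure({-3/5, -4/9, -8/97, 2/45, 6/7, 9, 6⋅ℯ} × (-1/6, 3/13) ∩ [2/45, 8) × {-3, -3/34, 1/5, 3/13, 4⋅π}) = {2/45, 6/7} × {-3/34, 1/5}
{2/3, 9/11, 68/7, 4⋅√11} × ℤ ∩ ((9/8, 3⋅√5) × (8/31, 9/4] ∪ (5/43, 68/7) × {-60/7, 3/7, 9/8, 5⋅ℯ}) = ∅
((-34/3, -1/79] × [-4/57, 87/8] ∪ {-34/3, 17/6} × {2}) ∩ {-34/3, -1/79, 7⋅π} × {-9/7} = ∅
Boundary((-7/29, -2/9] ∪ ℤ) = {-7/29, -2/9} ∪ (ℤ \ (-7/29, -2/9))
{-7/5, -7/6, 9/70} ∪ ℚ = ℚ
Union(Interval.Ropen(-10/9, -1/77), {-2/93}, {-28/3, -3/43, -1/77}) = Union({-28/3}, Interval(-10/9, -1/77))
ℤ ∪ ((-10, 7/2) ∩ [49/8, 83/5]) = ℤ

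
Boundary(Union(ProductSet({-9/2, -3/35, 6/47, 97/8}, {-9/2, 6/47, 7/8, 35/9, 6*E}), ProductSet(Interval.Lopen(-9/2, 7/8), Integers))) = Union(ProductSet({-9/2, -3/35, 6/47, 97/8}, {-9/2, 6/47, 7/8, 35/9, 6*E}), ProductSet(Interval(-9/2, 7/8), Integers))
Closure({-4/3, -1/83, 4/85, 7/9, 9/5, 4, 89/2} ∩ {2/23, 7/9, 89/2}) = {7/9, 89/2}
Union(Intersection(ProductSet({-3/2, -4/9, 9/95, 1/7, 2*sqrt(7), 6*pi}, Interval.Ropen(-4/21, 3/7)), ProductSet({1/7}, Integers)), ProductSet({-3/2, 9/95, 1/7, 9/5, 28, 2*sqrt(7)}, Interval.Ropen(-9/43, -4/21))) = Union(ProductSet({1/7}, Range(0, 1, 1)), ProductSet({-3/2, 9/95, 1/7, 9/5, 28, 2*sqrt(7)}, Interval.Ropen(-9/43, -4/21)))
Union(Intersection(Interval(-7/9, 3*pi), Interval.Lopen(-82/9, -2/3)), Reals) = Interval(-oo, oo)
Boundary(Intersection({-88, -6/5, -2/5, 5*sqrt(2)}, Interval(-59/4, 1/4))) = {-6/5, -2/5}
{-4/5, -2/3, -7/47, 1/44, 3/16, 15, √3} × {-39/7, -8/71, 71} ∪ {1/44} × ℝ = ({1/44} × ℝ) ∪ ({-4/5, -2/3, -7/47, 1/44, 3/16, 15, √3} × {-39/7, -8/71, 71})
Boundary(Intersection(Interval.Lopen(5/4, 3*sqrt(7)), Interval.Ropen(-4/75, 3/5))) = EmptySet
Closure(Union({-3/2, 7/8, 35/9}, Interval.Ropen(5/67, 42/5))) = Union({-3/2}, Interval(5/67, 42/5))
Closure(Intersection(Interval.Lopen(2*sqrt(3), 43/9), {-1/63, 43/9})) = {43/9}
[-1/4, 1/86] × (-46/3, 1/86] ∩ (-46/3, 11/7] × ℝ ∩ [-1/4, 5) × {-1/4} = [-1/4, 1/86] × {-1/4}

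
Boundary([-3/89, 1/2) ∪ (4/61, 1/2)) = {-3/89, 1/2}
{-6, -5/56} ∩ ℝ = {-6, -5/56}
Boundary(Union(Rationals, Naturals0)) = Reals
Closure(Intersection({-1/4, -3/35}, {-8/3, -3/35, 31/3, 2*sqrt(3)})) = {-3/35}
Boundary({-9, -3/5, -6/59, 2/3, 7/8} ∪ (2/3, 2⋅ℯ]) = {-9, -3/5, -6/59, 2/3, 2⋅ℯ}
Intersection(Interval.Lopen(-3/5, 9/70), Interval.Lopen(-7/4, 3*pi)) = Interval.Lopen(-3/5, 9/70)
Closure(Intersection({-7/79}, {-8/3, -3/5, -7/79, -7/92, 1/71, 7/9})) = {-7/79}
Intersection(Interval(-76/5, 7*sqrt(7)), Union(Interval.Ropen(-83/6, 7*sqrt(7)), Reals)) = Interval(-76/5, 7*sqrt(7))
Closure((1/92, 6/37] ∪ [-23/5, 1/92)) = [-23/5, 6/37]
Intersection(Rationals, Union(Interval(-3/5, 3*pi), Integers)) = Union(Integers, Intersection(Interval(-3/5, 3*pi), Rationals))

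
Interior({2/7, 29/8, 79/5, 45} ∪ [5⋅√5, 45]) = (5⋅√5, 45)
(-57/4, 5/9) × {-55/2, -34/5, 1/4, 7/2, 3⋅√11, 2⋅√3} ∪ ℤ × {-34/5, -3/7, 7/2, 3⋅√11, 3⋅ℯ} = (ℤ × {-34/5, -3/7, 7/2, 3⋅√11, 3⋅ℯ}) ∪ ((-57/4, 5/9) × {-55/2, -34/5, 1/4, 7/2, 3⋅√11, 2⋅√3})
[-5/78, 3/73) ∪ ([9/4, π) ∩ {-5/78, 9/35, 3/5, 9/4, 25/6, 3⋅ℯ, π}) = [-5/78, 3/73) ∪ {9/4}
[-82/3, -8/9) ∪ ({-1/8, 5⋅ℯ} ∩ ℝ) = [-82/3, -8/9) ∪ {-1/8, 5⋅ℯ}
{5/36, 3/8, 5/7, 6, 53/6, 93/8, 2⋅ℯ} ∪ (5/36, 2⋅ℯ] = [5/36, 2⋅ℯ] ∪ {6, 53/6, 93/8}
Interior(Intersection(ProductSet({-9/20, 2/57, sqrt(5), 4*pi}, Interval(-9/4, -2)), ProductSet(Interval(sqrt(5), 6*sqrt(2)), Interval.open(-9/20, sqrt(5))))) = EmptySet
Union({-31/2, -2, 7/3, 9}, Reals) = Reals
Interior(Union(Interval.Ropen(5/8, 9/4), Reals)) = Interval(-oo, oo)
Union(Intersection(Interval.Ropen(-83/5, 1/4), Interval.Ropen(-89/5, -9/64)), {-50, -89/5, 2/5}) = Union({-50, -89/5, 2/5}, Interval.Ropen(-83/5, -9/64))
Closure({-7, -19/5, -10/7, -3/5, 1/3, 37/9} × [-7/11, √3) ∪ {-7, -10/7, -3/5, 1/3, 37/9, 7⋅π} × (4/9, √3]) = ({-7, -19/5, -10/7, -3/5, 1/3, 37/9} × [-7/11, √3]) ∪ ({-7, -10/7, -3/5, 1/3, 37/9, 7⋅π} × [4/9, √3])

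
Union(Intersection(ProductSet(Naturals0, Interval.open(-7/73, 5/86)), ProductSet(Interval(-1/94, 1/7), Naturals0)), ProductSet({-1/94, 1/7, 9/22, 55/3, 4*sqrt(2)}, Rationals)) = Union(ProductSet({-1/94, 1/7, 9/22, 55/3, 4*sqrt(2)}, Rationals), ProductSet(Range(0, 1, 1), Range(0, 1, 1)))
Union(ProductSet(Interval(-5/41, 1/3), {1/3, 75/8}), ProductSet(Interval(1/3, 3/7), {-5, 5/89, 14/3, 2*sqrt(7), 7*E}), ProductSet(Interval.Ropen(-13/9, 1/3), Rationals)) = Union(ProductSet(Interval.Ropen(-13/9, 1/3), Rationals), ProductSet(Interval(-5/41, 1/3), {1/3, 75/8}), ProductSet(Interval(1/3, 3/7), {-5, 5/89, 14/3, 2*sqrt(7), 7*E}))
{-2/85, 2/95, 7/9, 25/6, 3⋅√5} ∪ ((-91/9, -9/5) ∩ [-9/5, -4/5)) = {-2/85, 2/95, 7/9, 25/6, 3⋅√5}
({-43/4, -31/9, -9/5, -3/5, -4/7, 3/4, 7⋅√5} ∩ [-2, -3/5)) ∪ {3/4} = {-9/5, 3/4}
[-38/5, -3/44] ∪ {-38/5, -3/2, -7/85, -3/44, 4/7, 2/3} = [-38/5, -3/44] ∪ {4/7, 2/3}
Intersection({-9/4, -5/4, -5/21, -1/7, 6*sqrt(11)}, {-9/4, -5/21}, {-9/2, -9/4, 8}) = {-9/4}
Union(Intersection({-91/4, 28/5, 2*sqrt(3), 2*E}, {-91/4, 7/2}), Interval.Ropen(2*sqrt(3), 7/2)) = Union({-91/4}, Interval.Ropen(2*sqrt(3), 7/2))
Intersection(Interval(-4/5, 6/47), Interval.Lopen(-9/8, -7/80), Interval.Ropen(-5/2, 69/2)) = Interval(-4/5, -7/80)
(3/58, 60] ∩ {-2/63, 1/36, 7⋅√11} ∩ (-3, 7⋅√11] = {7⋅√11}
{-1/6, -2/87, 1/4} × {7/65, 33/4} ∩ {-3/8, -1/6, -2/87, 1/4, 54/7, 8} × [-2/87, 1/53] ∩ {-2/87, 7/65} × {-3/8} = ∅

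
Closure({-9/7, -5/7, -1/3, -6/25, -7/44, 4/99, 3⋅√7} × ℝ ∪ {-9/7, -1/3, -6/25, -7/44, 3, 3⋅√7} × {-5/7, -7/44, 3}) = ({-9/7, -5/7, -1/3, -6/25, -7/44, 4/99, 3⋅√7} × ℝ) ∪ ({-9/7, -1/3, -6/25, -7/44, 3, 3⋅√7} × {-5/7, -7/44, 3})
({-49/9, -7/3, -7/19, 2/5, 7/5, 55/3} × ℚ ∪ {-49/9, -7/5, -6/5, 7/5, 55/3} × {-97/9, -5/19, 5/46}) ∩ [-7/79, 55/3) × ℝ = {2/5, 7/5} × ℚ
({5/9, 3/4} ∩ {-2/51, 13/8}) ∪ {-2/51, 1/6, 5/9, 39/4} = {-2/51, 1/6, 5/9, 39/4}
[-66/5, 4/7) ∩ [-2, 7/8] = [-2, 4/7)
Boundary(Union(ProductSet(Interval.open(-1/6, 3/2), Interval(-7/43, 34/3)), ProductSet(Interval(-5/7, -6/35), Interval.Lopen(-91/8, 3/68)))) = Union(ProductSet({-5/7, -6/35}, Interval(-91/8, 3/68)), ProductSet({-1/6, 3/2}, Interval(-7/43, 34/3)), ProductSet(Interval(-5/7, -6/35), {-91/8, 3/68}), ProductSet(Interval(-1/6, 3/2), {-7/43, 34/3}))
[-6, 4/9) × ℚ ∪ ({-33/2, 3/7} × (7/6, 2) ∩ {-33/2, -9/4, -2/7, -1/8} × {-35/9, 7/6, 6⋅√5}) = [-6, 4/9) × ℚ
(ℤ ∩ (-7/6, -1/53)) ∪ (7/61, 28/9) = {-1} ∪ (7/61, 28/9)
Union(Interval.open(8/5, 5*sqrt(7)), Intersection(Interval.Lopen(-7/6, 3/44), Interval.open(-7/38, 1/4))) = Union(Interval.Lopen(-7/38, 3/44), Interval.open(8/5, 5*sqrt(7)))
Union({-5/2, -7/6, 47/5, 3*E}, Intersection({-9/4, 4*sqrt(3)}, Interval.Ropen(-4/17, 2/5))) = {-5/2, -7/6, 47/5, 3*E}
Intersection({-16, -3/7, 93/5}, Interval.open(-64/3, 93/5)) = {-16, -3/7}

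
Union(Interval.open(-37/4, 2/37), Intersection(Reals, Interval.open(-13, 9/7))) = Interval.open(-13, 9/7)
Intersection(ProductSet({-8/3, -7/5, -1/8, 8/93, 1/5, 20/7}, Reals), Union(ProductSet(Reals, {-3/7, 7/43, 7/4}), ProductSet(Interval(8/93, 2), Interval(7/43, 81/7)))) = Union(ProductSet({8/93, 1/5}, Interval(7/43, 81/7)), ProductSet({-8/3, -7/5, -1/8, 8/93, 1/5, 20/7}, {-3/7, 7/43, 7/4}))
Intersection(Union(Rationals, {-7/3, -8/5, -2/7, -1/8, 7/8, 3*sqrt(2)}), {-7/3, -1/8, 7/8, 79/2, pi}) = {-7/3, -1/8, 7/8, 79/2}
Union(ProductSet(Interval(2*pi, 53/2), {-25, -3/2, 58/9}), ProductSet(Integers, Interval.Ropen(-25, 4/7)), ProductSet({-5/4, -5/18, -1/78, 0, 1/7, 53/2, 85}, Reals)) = Union(ProductSet({-5/4, -5/18, -1/78, 0, 1/7, 53/2, 85}, Reals), ProductSet(Integers, Interval.Ropen(-25, 4/7)), ProductSet(Interval(2*pi, 53/2), {-25, -3/2, 58/9}))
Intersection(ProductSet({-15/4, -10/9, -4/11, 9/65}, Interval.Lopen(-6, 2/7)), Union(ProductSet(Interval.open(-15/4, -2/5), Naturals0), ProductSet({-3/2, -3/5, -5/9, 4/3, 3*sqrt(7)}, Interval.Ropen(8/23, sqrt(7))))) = ProductSet({-10/9}, Range(0, 1, 1))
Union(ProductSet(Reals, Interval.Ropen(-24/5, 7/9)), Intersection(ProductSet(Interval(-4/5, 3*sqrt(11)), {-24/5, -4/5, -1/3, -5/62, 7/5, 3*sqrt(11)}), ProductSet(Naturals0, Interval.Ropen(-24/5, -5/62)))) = ProductSet(Reals, Interval.Ropen(-24/5, 7/9))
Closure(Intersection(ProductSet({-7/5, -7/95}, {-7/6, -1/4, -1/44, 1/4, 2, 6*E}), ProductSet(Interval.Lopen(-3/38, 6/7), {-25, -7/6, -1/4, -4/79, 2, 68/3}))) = ProductSet({-7/95}, {-7/6, -1/4, 2})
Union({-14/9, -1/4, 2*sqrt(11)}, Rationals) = Union({2*sqrt(11)}, Rationals)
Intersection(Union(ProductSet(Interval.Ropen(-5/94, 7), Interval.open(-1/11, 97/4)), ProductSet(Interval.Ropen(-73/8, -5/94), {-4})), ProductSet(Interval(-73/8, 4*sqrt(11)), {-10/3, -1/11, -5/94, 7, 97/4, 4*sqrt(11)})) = ProductSet(Interval.Ropen(-5/94, 7), {-5/94, 7, 4*sqrt(11)})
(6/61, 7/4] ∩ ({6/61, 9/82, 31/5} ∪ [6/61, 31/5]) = (6/61, 7/4]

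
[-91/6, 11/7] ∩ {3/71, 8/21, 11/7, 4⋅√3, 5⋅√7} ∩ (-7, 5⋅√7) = {3/71, 8/21, 11/7}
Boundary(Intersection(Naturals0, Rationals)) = Naturals0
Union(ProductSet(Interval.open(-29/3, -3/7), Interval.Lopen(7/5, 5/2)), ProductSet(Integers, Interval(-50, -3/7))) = Union(ProductSet(Integers, Interval(-50, -3/7)), ProductSet(Interval.open(-29/3, -3/7), Interval.Lopen(7/5, 5/2)))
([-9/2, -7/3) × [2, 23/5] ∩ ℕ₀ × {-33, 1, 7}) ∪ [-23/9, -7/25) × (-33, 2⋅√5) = [-23/9, -7/25) × (-33, 2⋅√5)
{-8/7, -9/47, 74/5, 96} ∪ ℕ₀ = {-8/7, -9/47, 74/5} ∪ ℕ₀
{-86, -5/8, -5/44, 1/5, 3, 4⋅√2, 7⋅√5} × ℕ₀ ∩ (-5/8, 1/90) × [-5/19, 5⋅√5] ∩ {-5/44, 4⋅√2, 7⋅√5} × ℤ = {-5/44} × {0, 1, …, 11}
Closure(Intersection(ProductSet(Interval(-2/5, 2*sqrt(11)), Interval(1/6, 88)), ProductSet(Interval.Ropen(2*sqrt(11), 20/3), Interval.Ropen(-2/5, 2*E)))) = ProductSet({2*sqrt(11)}, Interval(1/6, 2*E))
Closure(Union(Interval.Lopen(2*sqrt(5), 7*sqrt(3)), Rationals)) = Union(Interval(-oo, oo), Rationals)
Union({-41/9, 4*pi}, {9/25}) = {-41/9, 9/25, 4*pi}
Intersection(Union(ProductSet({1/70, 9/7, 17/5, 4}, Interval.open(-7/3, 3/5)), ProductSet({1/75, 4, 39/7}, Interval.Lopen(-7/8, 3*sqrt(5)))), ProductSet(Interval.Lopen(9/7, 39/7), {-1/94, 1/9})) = ProductSet({17/5, 4, 39/7}, {-1/94, 1/9})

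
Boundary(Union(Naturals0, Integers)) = Integers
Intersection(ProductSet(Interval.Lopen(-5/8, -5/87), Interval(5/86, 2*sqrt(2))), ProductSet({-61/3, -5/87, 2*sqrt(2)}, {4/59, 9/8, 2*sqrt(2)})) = ProductSet({-5/87}, {4/59, 9/8, 2*sqrt(2)})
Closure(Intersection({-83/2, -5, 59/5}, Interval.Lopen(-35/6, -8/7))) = {-5}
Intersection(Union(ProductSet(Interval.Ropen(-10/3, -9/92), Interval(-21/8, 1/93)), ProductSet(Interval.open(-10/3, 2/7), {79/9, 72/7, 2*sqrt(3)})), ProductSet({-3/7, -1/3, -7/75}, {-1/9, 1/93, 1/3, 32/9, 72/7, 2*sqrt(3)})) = Union(ProductSet({-3/7, -1/3}, {-1/9, 1/93}), ProductSet({-3/7, -1/3, -7/75}, {72/7, 2*sqrt(3)}))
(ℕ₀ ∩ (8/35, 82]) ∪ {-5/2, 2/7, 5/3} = {-5/2, 2/7, 5/3} ∪ {1, 2, …, 82}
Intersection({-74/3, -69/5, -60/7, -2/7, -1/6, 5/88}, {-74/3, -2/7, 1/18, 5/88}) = {-74/3, -2/7, 5/88}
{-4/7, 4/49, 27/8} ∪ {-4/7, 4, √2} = {-4/7, 4/49, 27/8, 4, √2}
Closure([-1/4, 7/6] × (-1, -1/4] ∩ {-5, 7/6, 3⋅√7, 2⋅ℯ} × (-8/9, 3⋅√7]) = {7/6} × [-8/9, -1/4]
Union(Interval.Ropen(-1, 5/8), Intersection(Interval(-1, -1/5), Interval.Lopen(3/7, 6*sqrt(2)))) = Interval.Ropen(-1, 5/8)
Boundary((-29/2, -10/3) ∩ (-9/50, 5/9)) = ∅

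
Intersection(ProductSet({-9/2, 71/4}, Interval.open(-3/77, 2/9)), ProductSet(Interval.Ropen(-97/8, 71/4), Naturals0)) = ProductSet({-9/2}, Range(0, 1, 1))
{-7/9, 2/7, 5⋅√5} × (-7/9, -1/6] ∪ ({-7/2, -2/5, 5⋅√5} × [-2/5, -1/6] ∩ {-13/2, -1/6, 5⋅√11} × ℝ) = {-7/9, 2/7, 5⋅√5} × (-7/9, -1/6]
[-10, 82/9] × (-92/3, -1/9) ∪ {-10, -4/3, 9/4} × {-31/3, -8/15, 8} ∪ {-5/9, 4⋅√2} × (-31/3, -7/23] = ({-10, -4/3, 9/4} × {-31/3, -8/15, 8}) ∪ ([-10, 82/9] × (-92/3, -1/9))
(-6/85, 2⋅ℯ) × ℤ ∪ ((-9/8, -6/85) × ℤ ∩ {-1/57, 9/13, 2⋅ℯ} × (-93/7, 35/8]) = (-6/85, 2⋅ℯ) × ℤ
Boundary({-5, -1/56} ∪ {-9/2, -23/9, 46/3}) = {-5, -9/2, -23/9, -1/56, 46/3}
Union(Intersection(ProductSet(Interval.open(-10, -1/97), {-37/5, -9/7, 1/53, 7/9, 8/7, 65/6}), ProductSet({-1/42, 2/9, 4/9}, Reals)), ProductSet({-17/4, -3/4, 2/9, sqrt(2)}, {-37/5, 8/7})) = Union(ProductSet({-1/42}, {-37/5, -9/7, 1/53, 7/9, 8/7, 65/6}), ProductSet({-17/4, -3/4, 2/9, sqrt(2)}, {-37/5, 8/7}))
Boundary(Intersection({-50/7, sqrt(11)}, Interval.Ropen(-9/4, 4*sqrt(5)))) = {sqrt(11)}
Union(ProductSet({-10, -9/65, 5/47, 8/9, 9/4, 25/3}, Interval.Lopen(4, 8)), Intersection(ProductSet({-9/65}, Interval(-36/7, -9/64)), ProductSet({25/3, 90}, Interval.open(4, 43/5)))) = ProductSet({-10, -9/65, 5/47, 8/9, 9/4, 25/3}, Interval.Lopen(4, 8))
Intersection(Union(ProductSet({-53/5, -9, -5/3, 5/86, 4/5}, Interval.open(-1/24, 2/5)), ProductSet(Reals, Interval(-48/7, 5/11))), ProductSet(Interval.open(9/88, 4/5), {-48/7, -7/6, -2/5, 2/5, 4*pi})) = ProductSet(Interval.open(9/88, 4/5), {-48/7, -7/6, -2/5, 2/5})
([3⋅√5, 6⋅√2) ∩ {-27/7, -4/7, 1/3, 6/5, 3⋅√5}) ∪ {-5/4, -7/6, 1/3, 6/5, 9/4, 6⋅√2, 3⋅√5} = {-5/4, -7/6, 1/3, 6/5, 9/4, 6⋅√2, 3⋅√5}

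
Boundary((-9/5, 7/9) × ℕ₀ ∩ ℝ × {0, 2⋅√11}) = [-9/5, 7/9] × {0}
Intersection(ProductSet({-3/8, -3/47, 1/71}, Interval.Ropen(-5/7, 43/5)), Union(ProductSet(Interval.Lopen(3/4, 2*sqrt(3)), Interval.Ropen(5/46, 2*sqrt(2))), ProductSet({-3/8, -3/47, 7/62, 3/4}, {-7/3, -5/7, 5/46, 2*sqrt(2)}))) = ProductSet({-3/8, -3/47}, {-5/7, 5/46, 2*sqrt(2)})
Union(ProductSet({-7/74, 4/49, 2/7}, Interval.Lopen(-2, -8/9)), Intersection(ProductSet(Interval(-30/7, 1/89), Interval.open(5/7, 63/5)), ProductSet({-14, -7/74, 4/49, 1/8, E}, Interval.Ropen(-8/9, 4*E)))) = Union(ProductSet({-7/74}, Interval.open(5/7, 4*E)), ProductSet({-7/74, 4/49, 2/7}, Interval.Lopen(-2, -8/9)))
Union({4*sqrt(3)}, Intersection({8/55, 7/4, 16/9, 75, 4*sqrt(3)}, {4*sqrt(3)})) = {4*sqrt(3)}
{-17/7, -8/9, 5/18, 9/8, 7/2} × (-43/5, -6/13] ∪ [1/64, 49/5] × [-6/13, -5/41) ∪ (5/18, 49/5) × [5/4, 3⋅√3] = ([1/64, 49/5] × [-6/13, -5/41)) ∪ ({-17/7, -8/9, 5/18, 9/8, 7/2} × (-43/5, -6/13]) ∪ ((5/18, 49/5) × [5/4, 3⋅√3])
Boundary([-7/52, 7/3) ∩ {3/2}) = {3/2}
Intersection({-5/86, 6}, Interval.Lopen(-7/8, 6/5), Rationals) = {-5/86}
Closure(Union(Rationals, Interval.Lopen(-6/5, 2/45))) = Union(Interval(-oo, oo), Rationals)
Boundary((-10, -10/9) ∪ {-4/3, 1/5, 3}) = {-10, -10/9, 1/5, 3}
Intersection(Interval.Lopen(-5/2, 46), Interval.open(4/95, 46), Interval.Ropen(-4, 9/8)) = Interval.open(4/95, 9/8)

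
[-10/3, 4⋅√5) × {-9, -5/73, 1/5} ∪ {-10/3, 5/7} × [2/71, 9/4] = ({-10/3, 5/7} × [2/71, 9/4]) ∪ ([-10/3, 4⋅√5) × {-9, -5/73, 1/5})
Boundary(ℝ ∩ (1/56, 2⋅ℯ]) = {1/56, 2⋅ℯ}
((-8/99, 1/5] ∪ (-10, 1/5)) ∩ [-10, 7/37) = (-10, 7/37)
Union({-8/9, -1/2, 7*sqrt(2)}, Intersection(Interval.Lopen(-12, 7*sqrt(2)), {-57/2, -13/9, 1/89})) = {-13/9, -8/9, -1/2, 1/89, 7*sqrt(2)}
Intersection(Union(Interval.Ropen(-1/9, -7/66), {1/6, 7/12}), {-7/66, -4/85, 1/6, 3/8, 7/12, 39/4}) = {1/6, 7/12}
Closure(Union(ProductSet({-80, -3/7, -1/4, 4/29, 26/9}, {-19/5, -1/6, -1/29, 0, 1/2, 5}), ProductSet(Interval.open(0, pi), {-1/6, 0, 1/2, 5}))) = Union(ProductSet({-80, -3/7, -1/4, 4/29, 26/9}, {-19/5, -1/6, -1/29, 0, 1/2, 5}), ProductSet(Interval(0, pi), {-1/6, 0, 1/2, 5}))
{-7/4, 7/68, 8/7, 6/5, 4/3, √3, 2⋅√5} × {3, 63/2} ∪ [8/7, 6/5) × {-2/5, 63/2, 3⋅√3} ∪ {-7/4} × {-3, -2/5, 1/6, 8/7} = ({-7/4} × {-3, -2/5, 1/6, 8/7}) ∪ ([8/7, 6/5) × {-2/5, 63/2, 3⋅√3}) ∪ ({-7/4, 7/68, 8/7, 6/5, 4/3, √3, 2⋅√5} × {3, 63/2})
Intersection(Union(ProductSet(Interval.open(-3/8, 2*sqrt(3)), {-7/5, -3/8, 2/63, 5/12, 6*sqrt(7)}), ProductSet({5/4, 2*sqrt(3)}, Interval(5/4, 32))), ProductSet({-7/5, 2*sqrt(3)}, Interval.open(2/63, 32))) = ProductSet({2*sqrt(3)}, Interval.Ropen(5/4, 32))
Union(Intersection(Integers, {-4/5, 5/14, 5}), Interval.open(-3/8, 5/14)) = Union({5}, Interval.open(-3/8, 5/14))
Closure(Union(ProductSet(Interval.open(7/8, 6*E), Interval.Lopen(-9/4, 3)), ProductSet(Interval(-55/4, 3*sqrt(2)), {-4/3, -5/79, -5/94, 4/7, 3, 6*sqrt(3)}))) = Union(ProductSet({7/8, 6*E}, Interval(-9/4, 3)), ProductSet(Interval(-55/4, 3*sqrt(2)), {-4/3, -5/79, -5/94, 4/7, 3, 6*sqrt(3)}), ProductSet(Interval(7/8, 6*E), {-9/4, 3}), ProductSet(Interval.open(7/8, 6*E), Interval.Lopen(-9/4, 3)))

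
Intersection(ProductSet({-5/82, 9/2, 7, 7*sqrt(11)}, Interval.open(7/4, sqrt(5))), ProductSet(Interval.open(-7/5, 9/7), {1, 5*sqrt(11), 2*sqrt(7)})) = EmptySet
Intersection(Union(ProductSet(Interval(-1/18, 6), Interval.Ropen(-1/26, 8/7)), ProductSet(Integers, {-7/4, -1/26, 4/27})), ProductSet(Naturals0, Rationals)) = Union(ProductSet(Naturals0, {-7/4, -1/26, 4/27}), ProductSet(Range(0, 7, 1), Intersection(Interval.Ropen(-1/26, 8/7), Rationals)))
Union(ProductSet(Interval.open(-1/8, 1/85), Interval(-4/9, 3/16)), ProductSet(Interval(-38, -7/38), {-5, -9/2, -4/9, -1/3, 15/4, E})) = Union(ProductSet(Interval(-38, -7/38), {-5, -9/2, -4/9, -1/3, 15/4, E}), ProductSet(Interval.open(-1/8, 1/85), Interval(-4/9, 3/16)))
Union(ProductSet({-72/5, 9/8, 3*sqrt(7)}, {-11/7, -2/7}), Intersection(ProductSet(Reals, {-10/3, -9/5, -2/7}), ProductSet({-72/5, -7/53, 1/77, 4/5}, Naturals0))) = ProductSet({-72/5, 9/8, 3*sqrt(7)}, {-11/7, -2/7})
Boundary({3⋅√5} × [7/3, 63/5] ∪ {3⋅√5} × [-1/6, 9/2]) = {3⋅√5} × [-1/6, 63/5]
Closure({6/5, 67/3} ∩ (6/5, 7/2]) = ∅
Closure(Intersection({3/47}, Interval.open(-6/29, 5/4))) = {3/47}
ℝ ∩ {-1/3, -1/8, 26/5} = {-1/3, -1/8, 26/5}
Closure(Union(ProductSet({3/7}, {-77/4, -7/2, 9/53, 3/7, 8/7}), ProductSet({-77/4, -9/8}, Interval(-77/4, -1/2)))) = Union(ProductSet({3/7}, {-77/4, -7/2, 9/53, 3/7, 8/7}), ProductSet({-77/4, -9/8}, Interval(-77/4, -1/2)))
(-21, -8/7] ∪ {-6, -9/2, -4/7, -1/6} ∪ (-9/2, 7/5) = (-21, 7/5)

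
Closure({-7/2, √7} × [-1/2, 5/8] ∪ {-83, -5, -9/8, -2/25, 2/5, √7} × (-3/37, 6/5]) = ({-7/2, √7} × [-1/2, 5/8]) ∪ ({-83, -5, -9/8, -2/25, 2/5, √7} × [-3/37, 6/5])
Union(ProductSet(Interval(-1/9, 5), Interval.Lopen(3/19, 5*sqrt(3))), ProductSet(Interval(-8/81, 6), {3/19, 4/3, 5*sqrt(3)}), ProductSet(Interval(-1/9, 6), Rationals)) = Union(ProductSet(Interval(-1/9, 5), Interval.Lopen(3/19, 5*sqrt(3))), ProductSet(Interval(-1/9, 6), Rationals), ProductSet(Interval(-8/81, 6), {3/19, 4/3, 5*sqrt(3)}))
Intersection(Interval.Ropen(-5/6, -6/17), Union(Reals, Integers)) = Interval.Ropen(-5/6, -6/17)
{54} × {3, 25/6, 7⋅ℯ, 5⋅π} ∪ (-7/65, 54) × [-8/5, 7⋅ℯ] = ({54} × {3, 25/6, 7⋅ℯ, 5⋅π}) ∪ ((-7/65, 54) × [-8/5, 7⋅ℯ])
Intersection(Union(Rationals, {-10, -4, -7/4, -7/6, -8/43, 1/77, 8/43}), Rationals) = Rationals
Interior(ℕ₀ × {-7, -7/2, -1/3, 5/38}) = ∅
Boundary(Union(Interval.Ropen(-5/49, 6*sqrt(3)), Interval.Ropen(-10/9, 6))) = {-10/9, 6*sqrt(3)}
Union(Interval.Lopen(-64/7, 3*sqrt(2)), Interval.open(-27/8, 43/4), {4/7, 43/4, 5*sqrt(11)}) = Union({5*sqrt(11)}, Interval.Lopen(-64/7, 43/4))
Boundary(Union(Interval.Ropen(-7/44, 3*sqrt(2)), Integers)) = Union(Complement(Integers, Interval.open(-7/44, 3*sqrt(2))), {-7/44, 3*sqrt(2)})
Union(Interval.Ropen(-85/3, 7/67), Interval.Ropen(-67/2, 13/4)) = Interval.Ropen(-67/2, 13/4)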